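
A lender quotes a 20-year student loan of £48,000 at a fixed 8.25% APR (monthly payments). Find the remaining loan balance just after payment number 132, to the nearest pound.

With monthly rate i = 8.25%/12 = 0.0068750, the balance after k of n payments is P · [(1+i)^n − (1+i)^k] / [(1+i)^n − 1].
(1+0.0068750)^240 = 5.17766399 and (1+0.0068750)^132 = 2.47043610, so the balance is 48,000 × (5.17766399 − 2.47043610) / (5.17766399 − 1) = £31,105.17.

£31,105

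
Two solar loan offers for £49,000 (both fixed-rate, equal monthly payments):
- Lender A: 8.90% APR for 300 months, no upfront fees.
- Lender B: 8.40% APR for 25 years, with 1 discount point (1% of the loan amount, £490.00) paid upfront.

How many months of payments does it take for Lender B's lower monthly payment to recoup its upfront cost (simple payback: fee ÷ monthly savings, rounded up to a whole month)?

30 months

Lender A: monthly rate = 8.9%/12 = 0.0074167; payment = 49,000 × 0.0074167 / (1 − (1+0.0074167)^−300) = £407.86.
Lender B: monthly rate = 8.4%/12 = 0.0070000; payment = 49,000 × 0.0070000 / (1 − (1+0.0070000)^−300) = £391.26.
Monthly savings = £407.86 − £391.26 = £16.60.
Break-even = £490.00 / £16.60 = 29.52 → 30 months.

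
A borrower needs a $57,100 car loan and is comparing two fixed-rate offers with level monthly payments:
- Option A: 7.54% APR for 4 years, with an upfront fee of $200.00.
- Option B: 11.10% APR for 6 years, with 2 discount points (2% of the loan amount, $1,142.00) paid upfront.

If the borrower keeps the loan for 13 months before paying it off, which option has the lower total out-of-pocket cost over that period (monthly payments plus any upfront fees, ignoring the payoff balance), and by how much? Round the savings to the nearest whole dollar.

Option A: at 7.54% the monthly rate is 0.0062833, so the payment is 57,100 × 0.0062833 / (1 − 1.0062833^−48) = $1,381.68.
Option B: monthly rate = 11.1%/12 = 0.0092500; payment = 57,100 × 0.0092500 / (1 − (1+0.0092500)^−72) = $1,089.77.
Over 13 months: Option A costs 13 × $1,381.68 + $200.00 = $18,161.84; Option B costs 13 × $1,089.77 + $1,142.00 = $15,309.01.
Option B is cheaper by $18,161.84 − $15,309.01 = $2,852.83.

Option B by $2,853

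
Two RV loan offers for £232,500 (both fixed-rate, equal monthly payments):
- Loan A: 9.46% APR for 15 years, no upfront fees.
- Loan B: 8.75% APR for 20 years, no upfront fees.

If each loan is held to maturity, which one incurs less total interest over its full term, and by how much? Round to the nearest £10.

Loan A: at 9.46% the monthly rate is 0.0078833, so the payment is 232,500 × 0.0078833 / (1 − 1.0078833^−180) = £2,422.21.
Total interest on Loan A = 180 × £2,422.21 − £232,500 = £203,497.80.
Loan B: monthly rate = 8.75%/12 = 0.0072917; payment = 232,500 × 0.0072917 / (1 − (1+0.0072917)^−240) = £2,054.63.
Total interest on Loan B = 240 × £2,054.63 − £232,500 = £260,611.20.
Loan A is lower by £57,113.40.

Loan A by £57,110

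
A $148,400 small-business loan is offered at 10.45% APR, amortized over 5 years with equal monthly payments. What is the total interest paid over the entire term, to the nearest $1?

Monthly rate = 10.45%/12 = 0.0087083; payment = 148,400 × 0.0087083 / (1 − (1+0.0087083)^−60) = $3,186.02.
Total paid = 60 × $3,186.02 = $191,161.20; interest = $191,161.20 − $148,400 = $42,761.20.

$42,761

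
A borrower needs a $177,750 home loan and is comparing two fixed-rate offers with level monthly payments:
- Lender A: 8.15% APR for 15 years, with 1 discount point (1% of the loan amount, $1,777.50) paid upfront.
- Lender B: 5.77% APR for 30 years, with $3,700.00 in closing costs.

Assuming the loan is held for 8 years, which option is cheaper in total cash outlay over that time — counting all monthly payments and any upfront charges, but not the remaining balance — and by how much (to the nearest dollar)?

Lender B by $62,833

Lender A: monthly rate = 8.15%/12 = 0.0067917; payment = 177,750 × 0.0067917 / (1 − (1+0.0067917)^−180) = $1,714.10.
Lender B: at 5.77% the monthly rate is 0.0048083, so the payment is 177,750 × 0.0048083 / (1 − 1.0048083^−360) = $1,039.56.
Over 96 months: Lender A costs 96 × $1,714.10 + $1,777.50 = $166,331.10; Lender B costs 96 × $1,039.56 + $3,700.00 = $103,497.76.
Lender B is cheaper by $166,331.10 − $103,497.76 = $62,833.34.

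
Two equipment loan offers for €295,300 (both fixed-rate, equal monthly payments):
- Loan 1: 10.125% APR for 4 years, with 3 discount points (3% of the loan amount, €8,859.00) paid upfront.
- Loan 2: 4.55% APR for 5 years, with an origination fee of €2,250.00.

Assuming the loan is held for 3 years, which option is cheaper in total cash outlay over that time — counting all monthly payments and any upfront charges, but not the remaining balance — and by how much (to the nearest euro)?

Loan 2 by €78,440

Loan 1: monthly rate = 10.125%/12 = 0.0084375; payment = 295,300 × 0.0084375 / (1 − (1+0.0084375)^−48) = €7,507.31.
Loan 2: monthly rate = 4.55%/12 = 0.0037917; payment = 295,300 × 0.0037917 / (1 − (1+0.0037917)^−60) = €5,512.00.
Over 36 months: Loan 1 costs 36 × €7,507.31 + €8,859.00 = €279,122.16; Loan 2 costs 36 × €5,512.00 + €2,250.00 = €200,682.00.
Loan 2 is cheaper by €279,122.16 − €200,682.00 = €78,440.16.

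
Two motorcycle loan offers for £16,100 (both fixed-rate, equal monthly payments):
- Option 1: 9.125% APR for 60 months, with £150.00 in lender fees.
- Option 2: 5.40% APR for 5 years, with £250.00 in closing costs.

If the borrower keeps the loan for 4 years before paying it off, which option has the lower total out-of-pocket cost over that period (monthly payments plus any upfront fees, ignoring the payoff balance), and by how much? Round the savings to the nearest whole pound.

Option 1: at 9.125% the monthly rate is 0.0076042, so the payment is 16,100 × 0.0076042 / (1 − 1.0076042^−60) = £335.19.
Option 2: at 5.40% the monthly rate is 0.0045000, so the payment is 16,100 × 0.0045000 / (1 − 1.0045000^−60) = £306.79.
Over 48 months: Option 1 costs 48 × £335.19 + £150.00 = £16,239.12; Option 2 costs 48 × £306.79 + £250.00 = £14,975.92.
Option 2 is cheaper by £16,239.12 − £14,975.92 = £1,263.20.

Option 2 by £1,263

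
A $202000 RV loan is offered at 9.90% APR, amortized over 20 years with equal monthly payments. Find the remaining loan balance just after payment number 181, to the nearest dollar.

With monthly rate i = 9.9%/12 = 0.0082500, the balance after k of n payments is P · [(1+i)^n − (1+i)^k] / [(1+i)^n − 1].
(1+0.0082500)^240 = 7.18414953 and (1+0.0082500)^181 = 4.42435283, so the balance is 202,000 × (7.18414953 − 4.42435283) / (7.18414953 − 1) = $90,146.42.

$90,146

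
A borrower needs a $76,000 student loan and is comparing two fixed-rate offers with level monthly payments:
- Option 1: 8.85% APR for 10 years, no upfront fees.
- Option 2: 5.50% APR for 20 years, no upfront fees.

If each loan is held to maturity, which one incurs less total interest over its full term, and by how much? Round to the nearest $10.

Option 1 by $10,680

Option 1: monthly rate = 8.85%/12 = 0.0073750; payment = 76,000 × 0.0073750 / (1 − (1+0.0073750)^−120) = $956.58.
Total interest on Option 1 = 120 × $956.58 − $76,000 = $38,789.60.
Option 2: at 5.50% the monthly rate is 0.0045833, so the payment is 76,000 × 0.0045833 / (1 − 1.0045833^−240) = $522.79.
Total interest on Option 2 = 240 × $522.79 − $76,000 = $49,469.60.
Option 1 is lower by $10,680.00.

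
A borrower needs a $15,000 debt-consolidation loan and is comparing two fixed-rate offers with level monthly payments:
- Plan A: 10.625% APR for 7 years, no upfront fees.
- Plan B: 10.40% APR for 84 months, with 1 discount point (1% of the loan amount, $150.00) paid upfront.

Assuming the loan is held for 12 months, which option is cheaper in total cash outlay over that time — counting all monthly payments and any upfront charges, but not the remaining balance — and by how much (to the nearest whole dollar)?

Plan A by $129

Plan A: monthly rate = 10.625%/12 = 0.0088542; payment = 15,000 × 0.0088542 / (1 − (1+0.0088542)^−84) = $253.89.
Plan B: at 10.40% the monthly rate is 0.0086667, so the payment is 15,000 × 0.0086667 / (1 − 1.0086667^−84) = $252.13.
Over 12 months: Plan A costs 12 × $253.89 = $3,046.68; Plan B costs 12 × $252.13 + $150.00 = $3,175.56.
Plan A is cheaper by $3,175.56 − $3,046.68 = $128.88.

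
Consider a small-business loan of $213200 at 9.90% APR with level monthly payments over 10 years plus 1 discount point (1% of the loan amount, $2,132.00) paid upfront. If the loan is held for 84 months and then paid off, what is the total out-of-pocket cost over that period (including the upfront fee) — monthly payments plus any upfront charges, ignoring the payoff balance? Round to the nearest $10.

Monthly rate = 9.9%/12 = 0.0082500; payment = 213,200 × 0.0082500 / (1 − (1+0.0082500)^−120) = $2,805.66.
Total outlay = 84 × $2,805.66 + $2,132.00 = $237,807.44.

$237,810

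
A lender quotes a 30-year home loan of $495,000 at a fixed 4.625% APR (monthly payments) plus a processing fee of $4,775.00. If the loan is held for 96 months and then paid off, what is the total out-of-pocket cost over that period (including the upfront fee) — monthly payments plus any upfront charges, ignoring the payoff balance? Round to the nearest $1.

Monthly rate = 4.625%/12 = 0.0038542; payment = 495,000 × 0.0038542 / (1 − (1+0.0038542)^−360) = $2,544.99.
Total outlay = 96 × $2,544.99 + $4,775.00 = $249,094.04.

$249,094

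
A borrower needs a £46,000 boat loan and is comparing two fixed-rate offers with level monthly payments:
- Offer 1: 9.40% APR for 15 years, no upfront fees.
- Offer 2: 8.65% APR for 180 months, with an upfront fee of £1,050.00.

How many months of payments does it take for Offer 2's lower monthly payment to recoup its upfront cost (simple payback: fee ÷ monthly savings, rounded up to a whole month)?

Offer 1: at 9.40% the monthly rate is 0.0078333, so the payment is 46,000 × 0.0078333 / (1 − 1.0078333^−180) = £477.57.
Offer 2: at 8.65% the monthly rate is 0.0072083, so the payment is 46,000 × 0.0072083 / (1 − 1.0072083^−180) = £457.03.
Monthly savings = £477.57 − £457.03 = £20.54.
Break-even = £1,050.00 / £20.54 = 51.12 → 52 months.

52 months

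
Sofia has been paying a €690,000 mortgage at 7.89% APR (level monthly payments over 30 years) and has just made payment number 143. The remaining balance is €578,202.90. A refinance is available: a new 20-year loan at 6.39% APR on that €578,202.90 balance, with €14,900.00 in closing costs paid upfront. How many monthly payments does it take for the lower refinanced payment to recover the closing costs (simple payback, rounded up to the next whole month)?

Current payment = 690,000 × 7.89%/12 / (1 − (1+0.0065750)^−360) = €5,010.16.
Refinanced payment = 578,202.90 × 0.0053250 / (1 − (1+0.0053250)^−240) = €4,273.56.
Monthly savings = €5,010.16 − €4,273.56 = €736.60.
Break-even = €14,900.00 / €736.60 = 20.23 → 21 months.

21 months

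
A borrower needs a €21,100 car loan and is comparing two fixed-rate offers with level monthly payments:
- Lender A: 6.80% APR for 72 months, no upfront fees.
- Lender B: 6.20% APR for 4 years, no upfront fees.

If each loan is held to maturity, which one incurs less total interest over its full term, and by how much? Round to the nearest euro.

Lender A: monthly rate = 6.8%/12 = 0.0056667; payment = 21,100 × 0.0056667 / (1 − (1+0.0056667)^−72) = €357.71.
Total interest on Lender A = 72 × €357.71 − €21,100 = €4,655.12.
Lender B: monthly rate = 6.2%/12 = 0.0051667; payment = 21,100 × 0.0051667 / (1 − (1+0.0051667)^−48) = €497.47.
Total interest on Lender B = 48 × €497.47 − €21,100 = €2,778.56.
Lender B is lower by €1,876.56.

Lender B by €1,877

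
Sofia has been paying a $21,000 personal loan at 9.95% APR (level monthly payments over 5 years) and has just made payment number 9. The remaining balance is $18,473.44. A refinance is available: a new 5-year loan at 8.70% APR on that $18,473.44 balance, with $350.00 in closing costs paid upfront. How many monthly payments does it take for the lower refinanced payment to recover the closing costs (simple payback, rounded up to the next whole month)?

Current payment = 21,000 × 9.95%/12 / (1 − (1+0.0082917)^−60) = $445.67.
Refinanced payment = 18,473.44 × 0.0072500 / (1 − (1+0.0072500)^−60) = $380.79.
Monthly savings = $445.67 − $380.79 = $64.88.
Break-even = $350.00 / $64.88 = 5.39 → 6 months.

6 months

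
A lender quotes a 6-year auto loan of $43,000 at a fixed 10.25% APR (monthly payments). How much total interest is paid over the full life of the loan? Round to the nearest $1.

Monthly rate = 10.25%/12 = 0.0085417; payment = 43,000 × 0.0085417 / (1 − (1+0.0085417)^−72) = $802.04.
Total paid = 72 × $802.04 = $57,746.88; interest = $57,746.88 − $43,000 = $14,746.88.

$14,747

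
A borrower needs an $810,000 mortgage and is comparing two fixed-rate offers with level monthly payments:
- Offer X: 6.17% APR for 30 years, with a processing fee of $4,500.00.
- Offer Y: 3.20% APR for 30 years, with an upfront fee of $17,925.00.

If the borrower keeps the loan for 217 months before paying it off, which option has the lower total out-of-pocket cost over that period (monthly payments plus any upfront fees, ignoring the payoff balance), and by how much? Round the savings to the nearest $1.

Offer Y by $299,545

Offer X: at 6.17% the monthly rate is 0.0051417, so the payment is 810,000 × 0.0051417 / (1 − 1.0051417^−360) = $4,945.24.
Offer Y: at 3.20% the monthly rate is 0.0026667, so the payment is 810,000 × 0.0026667 / (1 − 1.0026667^−360) = $3,502.98.
Over 217 months: Offer X costs 217 × $4,945.24 + $4,500.00 = $1,077,617.08; Offer Y costs 217 × $3,502.98 + $17,925.00 = $778,071.66.
Offer Y is cheaper by $1,077,617.08 − $778,071.66 = $299,545.42.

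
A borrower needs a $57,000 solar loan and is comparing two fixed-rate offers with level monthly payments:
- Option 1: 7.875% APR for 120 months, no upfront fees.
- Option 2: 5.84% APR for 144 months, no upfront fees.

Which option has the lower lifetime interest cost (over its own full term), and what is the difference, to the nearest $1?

Option 2 by $3,117

Option 1: at 7.875% the monthly rate is 0.0065625, so the payment is 57,000 × 0.0065625 / (1 − 1.0065625^−120) = $687.81.
Total interest on Option 1 = 120 × $687.81 − $57,000 = $25,537.20.
Option 2: at 5.84% the monthly rate is 0.0048667, so the payment is 57,000 × 0.0048667 / (1 − 1.0048667^−144) = $551.53.
Total interest on Option 2 = 144 × $551.53 − $57,000 = $22,420.32.
Option 2 is lower by $3,116.88.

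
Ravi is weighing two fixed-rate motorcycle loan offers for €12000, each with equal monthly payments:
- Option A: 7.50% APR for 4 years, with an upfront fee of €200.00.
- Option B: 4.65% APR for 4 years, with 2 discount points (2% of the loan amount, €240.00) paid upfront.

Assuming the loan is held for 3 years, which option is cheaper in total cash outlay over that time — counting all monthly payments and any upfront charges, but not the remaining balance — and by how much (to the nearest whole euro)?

Option B by €525

Option A: monthly rate = 7.5%/12 = 0.0062500; payment = 12,000 × 0.0062500 / (1 − (1+0.0062500)^−48) = €290.15.
Option B: monthly rate = 4.65%/12 = 0.0038750; payment = 12,000 × 0.0038750 / (1 − (1+0.0038750)^−48) = €274.45.
Over 36 months: Option A costs 36 × €290.15 + €200.00 = €10,645.40; Option B costs 36 × €274.45 + €240.00 = €10,120.20.
Option B is cheaper by €10,645.40 − €10,120.20 = €525.20.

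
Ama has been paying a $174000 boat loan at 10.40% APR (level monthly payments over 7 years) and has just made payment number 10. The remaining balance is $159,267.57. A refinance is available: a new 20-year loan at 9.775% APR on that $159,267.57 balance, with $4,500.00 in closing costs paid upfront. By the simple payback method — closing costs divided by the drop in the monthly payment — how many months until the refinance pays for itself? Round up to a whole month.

Current payment = 174,000 × 10.4%/12 / (1 − (1+0.0086667)^−84) = $2,924.70.
Refinanced payment = 159,267.57 × 0.0081458 / (1 − (1+0.0081458)^−240) = $1,513.30.
Monthly savings = $2,924.70 − $1,513.30 = $1,411.40.
Break-even = $4,500.00 / $1,411.40 = 3.19 → 4 months.

4 months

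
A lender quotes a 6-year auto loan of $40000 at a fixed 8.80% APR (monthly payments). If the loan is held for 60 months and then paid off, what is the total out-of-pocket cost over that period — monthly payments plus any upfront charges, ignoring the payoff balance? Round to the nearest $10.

Monthly rate = 8.8%/12 = 0.0073333; payment = 40,000 × 0.0073333 / (1 − (1+0.0073333)^−72) = $717.06.
Total outlay = 60 × $717.06 = $43,023.60.

$43,020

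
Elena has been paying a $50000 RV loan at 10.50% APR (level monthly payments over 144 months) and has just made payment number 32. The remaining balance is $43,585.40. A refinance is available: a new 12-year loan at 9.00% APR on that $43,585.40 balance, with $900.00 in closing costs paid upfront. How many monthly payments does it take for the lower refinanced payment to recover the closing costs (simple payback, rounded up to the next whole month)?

Current payment = 50,000 × 10.5%/12 / (1 − (1+0.0087500)^−144) = $612.07.
Refinanced payment = 43,585.40 × 0.0075000 / (1 − (1+0.0075000)^−144) = $496.02.
Monthly savings = $612.07 − $496.02 = $116.05.
Break-even = $900.00 / $116.05 = 7.76 → 8 months.

8 months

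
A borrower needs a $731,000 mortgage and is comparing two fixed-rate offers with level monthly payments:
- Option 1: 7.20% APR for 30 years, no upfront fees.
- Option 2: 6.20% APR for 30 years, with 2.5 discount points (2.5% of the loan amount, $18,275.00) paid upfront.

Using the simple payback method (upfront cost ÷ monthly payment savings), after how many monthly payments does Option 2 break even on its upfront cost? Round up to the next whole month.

Option 1: monthly rate = 7.2%/12 = 0.0060000; payment = 731,000 × 0.0060000 / (1 − (1+0.0060000)^−360) = $4,961.94.
Option 2: monthly rate = 6.2%/12 = 0.0051667; payment = 731,000 × 0.0051667 / (1 − (1+0.0051667)^−360) = $4,477.15.
Monthly savings = $4,961.94 − $4,477.15 = $484.79.
Break-even = $18,275.00 / $484.79 = 37.70 → 38 months.

38 months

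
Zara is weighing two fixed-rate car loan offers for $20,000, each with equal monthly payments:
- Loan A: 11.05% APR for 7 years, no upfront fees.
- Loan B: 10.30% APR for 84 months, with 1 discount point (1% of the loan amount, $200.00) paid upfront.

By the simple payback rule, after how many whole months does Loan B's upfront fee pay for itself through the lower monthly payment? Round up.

26 months

Loan A: monthly rate = 11.05%/12 = 0.0092083; payment = 20,000 × 0.0092083 / (1 − (1+0.0092083)^−84) = $342.97.
Loan B: monthly rate = 10.3%/12 = 0.0085833; payment = 20,000 × 0.0085833 / (1 − (1+0.0085833)^−84) = $335.13.
Monthly savings = $342.97 − $335.13 = $7.84.
Break-even = $200.00 / $7.84 = 25.51 → 26 months.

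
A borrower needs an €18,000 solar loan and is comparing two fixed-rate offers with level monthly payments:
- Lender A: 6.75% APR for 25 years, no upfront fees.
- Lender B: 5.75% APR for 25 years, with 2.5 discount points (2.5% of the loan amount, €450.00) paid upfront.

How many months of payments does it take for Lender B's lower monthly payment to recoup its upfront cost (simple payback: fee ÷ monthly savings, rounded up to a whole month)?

Lender A: at 6.75% the monthly rate is 0.0056250, so the payment is 18,000 × 0.0056250 / (1 − 1.0056250^−300) = €124.36.
Lender B: monthly rate = 5.75%/12 = 0.0047917; payment = 18,000 × 0.0047917 / (1 − (1+0.0047917)^−300) = €113.24.
Monthly savings = €124.36 − €113.24 = €11.12.
Break-even = €450.00 / €11.12 = 40.47 → 41 months.

41 months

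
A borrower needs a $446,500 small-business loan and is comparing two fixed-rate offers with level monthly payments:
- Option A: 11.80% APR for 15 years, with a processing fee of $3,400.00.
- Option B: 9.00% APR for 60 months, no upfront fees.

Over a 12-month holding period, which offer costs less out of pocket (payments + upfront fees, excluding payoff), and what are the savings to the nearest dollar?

Option A by $44,206

Option A: monthly rate = 11.8%/12 = 0.0098333; payment = 446,500 × 0.0098333 / (1 − (1+0.0098333)^−180) = $5,301.43.
Option B: monthly rate = 9%/12 = 0.0075000; payment = 446,500 × 0.0075000 / (1 − (1+0.0075000)^−60) = $9,268.61.
Over 12 months: Option A costs 12 × $5,301.43 + $3,400.00 = $67,017.16; Option B costs 12 × $9,268.61 = $111,223.32.
Option A is cheaper by $111,223.32 − $67,017.16 = $44,206.16.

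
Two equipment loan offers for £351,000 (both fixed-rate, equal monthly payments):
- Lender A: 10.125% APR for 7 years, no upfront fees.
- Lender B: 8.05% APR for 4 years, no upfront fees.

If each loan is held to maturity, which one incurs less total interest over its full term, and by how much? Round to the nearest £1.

Lender A: monthly rate = 10.125%/12 = 0.0084375; payment = 351,000 × 0.0084375 / (1 − (1+0.0084375)^−84) = £5,849.71.
Total interest on Lender A = 84 × £5,849.71 − £351,000 = £140,375.64.
Lender B: monthly rate = 8.05%/12 = 0.0067083; payment = 351,000 × 0.0067083 / (1 − (1+0.0067083)^−48) = £8,577.18.
Total interest on Lender B = 48 × £8,577.18 − £351,000 = £60,704.64.
Lender B is lower by £79,671.00.

Lender B by £79,671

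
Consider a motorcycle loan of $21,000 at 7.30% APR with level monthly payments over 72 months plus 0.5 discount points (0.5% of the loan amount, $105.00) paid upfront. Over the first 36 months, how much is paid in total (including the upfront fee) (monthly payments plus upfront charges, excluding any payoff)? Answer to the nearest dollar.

Monthly rate = 7.3%/12 = 0.0060833; payment = 21,000 × 0.0060833 / (1 − (1+0.0060833)^−72) = $361.06.
Total outlay = 36 × $361.06 + $105.00 = $13,103.16.

$13,103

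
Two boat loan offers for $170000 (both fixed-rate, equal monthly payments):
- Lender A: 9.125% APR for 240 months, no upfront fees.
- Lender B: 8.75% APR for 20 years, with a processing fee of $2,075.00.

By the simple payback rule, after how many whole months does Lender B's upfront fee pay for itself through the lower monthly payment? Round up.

51 months

Lender A: at 9.125% the monthly rate is 0.0076042, so the payment is 170,000 × 0.0076042 / (1 − 1.0076042^−240) = $1,543.23.
Lender B: at 8.75% the monthly rate is 0.0072917, so the payment is 170,000 × 0.0072917 / (1 − 1.0072917^−240) = $1,502.31.
Monthly savings = $1,543.23 − $1,502.31 = $40.92.
Break-even = $2,075.00 / $40.92 = 50.71 → 51 months.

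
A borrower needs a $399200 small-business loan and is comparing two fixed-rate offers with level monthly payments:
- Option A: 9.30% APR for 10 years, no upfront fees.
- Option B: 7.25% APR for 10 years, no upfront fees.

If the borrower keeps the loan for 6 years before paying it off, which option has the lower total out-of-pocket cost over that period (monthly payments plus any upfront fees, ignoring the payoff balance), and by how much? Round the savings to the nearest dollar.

Option A: monthly rate = 9.3%/12 = 0.0077500; payment = 399,200 × 0.0077500 / (1 − (1+0.0077500)^−120) = $5,121.94.
Option B: monthly rate = 7.25%/12 = 0.0060417; payment = 399,200 × 0.0060417 / (1 − (1+0.0060417)^−120) = $4,686.65.
Over 72 months: Option A costs 72 × $5,121.94 = $368,779.68; Option B costs 72 × $4,686.65 = $337,438.80.
Option B is cheaper by $368,779.68 − $337,438.80 = $31,340.88.

Option B by $31,341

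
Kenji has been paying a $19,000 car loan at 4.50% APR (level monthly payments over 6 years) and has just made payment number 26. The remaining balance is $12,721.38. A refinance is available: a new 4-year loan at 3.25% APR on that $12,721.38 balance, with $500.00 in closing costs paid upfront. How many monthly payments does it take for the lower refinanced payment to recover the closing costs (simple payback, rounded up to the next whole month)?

27 months

Current payment = 19,000 × 4.5%/12 / (1 − (1+0.0037500)^−72) = $301.61.
Refinanced payment = 12,721.38 × 0.0027083 / (1 − (1+0.0027083)^−48) = $282.99.
Monthly savings = $301.61 − $282.99 = $18.62.
Break-even = $500.00 / $18.62 = 26.85 → 27 months.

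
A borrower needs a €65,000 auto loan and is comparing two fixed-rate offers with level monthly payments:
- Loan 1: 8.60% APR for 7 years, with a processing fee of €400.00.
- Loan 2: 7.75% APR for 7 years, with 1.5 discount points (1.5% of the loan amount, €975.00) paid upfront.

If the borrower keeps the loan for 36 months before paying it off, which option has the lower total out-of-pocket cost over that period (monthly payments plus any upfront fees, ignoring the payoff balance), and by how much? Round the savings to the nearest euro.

Loan 2 by €419

Loan 1: at 8.60% the monthly rate is 0.0071667, so the payment is 65,000 × 0.0071667 / (1 − 1.0071667^−84) = €1,032.64.
Loan 2: monthly rate = 7.75%/12 = 0.0064583; payment = 65,000 × 0.0064583 / (1 − (1+0.0064583)^−84) = €1,005.03.
Over 36 months: Loan 1 costs 36 × €1,032.64 + €400.00 = €37,575.04; Loan 2 costs 36 × €1,005.03 + €975.00 = €37,156.08.
Loan 2 is cheaper by €37,575.04 − €37,156.08 = €418.96.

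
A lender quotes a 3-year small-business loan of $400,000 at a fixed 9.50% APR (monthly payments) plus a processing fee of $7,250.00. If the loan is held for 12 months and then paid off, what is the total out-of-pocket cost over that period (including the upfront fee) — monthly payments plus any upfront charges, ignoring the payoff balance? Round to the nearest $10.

At 9.50% the monthly rate is 0.0079167, so the payment is 400,000 × 0.0079167 / (1 − 1.0079167^−36) = $12,813.18.
Total outlay = 12 × $12,813.18 + $7,250.00 = $161,008.16.

$161,010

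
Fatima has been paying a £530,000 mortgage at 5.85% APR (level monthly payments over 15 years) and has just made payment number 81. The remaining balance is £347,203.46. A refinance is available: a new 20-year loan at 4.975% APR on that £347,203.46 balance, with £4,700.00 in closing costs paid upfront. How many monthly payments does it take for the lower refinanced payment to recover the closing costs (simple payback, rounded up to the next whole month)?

3 months

Current payment = 530,000 × 5.85%/12 / (1 − (1+0.0048750)^−180) = £4,429.60.
Refinanced payment = 347,203.46 × 0.0041458 / (1 − (1+0.0041458)^−240) = £2,286.60.
Monthly savings = £4,429.60 − £2,286.60 = £2,143.00.
Break-even = £4,700.00 / £2,143.00 = 2.19 → 3 months.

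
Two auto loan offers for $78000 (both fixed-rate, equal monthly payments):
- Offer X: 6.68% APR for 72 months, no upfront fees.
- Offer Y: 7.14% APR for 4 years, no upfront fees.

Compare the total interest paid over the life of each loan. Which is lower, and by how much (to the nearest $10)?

Offer Y by $4,990

Offer X: at 6.68% the monthly rate is 0.0055667, so the payment is 78,000 × 0.0055667 / (1 − 1.0055667^−72) = $1,317.87.
Total interest on Offer X = 72 × $1,317.87 − $78,000 = $16,886.64.
Offer Y: monthly rate = 7.14%/12 = 0.0059500; payment = 78,000 × 0.0059500 / (1 − (1+0.0059500)^−48) = $1,872.88.
Total interest on Offer Y = 48 × $1,872.88 − $78,000 = $11,898.24.
Offer Y is lower by $4,988.40.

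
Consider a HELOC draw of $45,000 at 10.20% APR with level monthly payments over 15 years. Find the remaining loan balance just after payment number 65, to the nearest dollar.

$35,801

With monthly rate i = 10.2%/12 = 0.0085000, the balance after k of n payments is P · [(1+i)^n − (1+i)^k] / [(1+i)^n − 1].
(1+0.0085000)^180 = 4.58841255 and (1+0.0085000)^65 = 1.73353920, so the balance is 45,000 × (4.58841255 − 1.73353920) / (4.58841255 − 1) = $35,801.15.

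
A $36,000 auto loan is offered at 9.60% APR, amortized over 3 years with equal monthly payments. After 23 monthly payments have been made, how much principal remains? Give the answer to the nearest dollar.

$14,205

With monthly rate i = 9.6%/12 = 0.0080000, the balance after k of n payments is P · [(1+i)^n − (1+i)^k] / [(1+i)^n − 1].
(1+0.0080000)^36 = 1.33222984 and (1+0.0080000)^23 = 1.20113615, so the balance is 36,000 × (1.33222984 − 1.20113615) / (1.33222984 − 1) = $14,205.14.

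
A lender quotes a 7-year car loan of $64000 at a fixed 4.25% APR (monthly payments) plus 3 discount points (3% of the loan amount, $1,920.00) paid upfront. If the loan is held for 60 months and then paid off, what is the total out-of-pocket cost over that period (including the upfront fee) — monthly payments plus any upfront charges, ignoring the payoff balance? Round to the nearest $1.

$54,851

At 4.25% the monthly rate is 0.0035417, so the payment is 64,000 × 0.0035417 / (1 − 1.0035417^−84) = $882.19.
Total outlay = 60 × $882.19 + $1,920.00 = $54,851.40.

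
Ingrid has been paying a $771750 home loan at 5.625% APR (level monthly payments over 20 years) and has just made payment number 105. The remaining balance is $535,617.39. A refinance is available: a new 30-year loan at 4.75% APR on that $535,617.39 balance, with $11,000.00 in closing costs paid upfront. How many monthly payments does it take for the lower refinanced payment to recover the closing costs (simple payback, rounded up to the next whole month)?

5 months

Current payment = 771,750 × 5.625%/12 / (1 − (1+0.0046875)^−240) = $5,363.40.
Refinanced payment = 535,617.39 × 0.0039583 / (1 − (1+0.0039583)^−360) = $2,794.03.
Monthly savings = $5,363.40 − $2,794.03 = $2,569.37.
Break-even = $11,000.00 / $2,569.37 = 4.28 → 5 months.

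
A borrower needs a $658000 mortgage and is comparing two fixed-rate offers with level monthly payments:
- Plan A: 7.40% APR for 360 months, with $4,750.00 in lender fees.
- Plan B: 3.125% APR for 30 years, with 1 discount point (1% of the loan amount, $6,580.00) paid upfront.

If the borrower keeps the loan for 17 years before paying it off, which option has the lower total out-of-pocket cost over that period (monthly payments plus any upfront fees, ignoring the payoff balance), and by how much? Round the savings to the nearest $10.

Plan A: monthly rate = 7.4%/12 = 0.0061667; payment = 658,000 × 0.0061667 / (1 − (1+0.0061667)^−360) = $4,555.86.
Plan B: at 3.125% the monthly rate is 0.0026042, so the payment is 658,000 × 0.0026042 / (1 − 1.0026042^−360) = $2,818.71.
Over 204 months: Plan A costs 204 × $4,555.86 + $4,750.00 = $934,145.44; Plan B costs 204 × $2,818.71 + $6,580.00 = $581,596.84.
Plan B is cheaper by $934,145.44 − $581,596.84 = $352,548.60.

Plan B by $352,550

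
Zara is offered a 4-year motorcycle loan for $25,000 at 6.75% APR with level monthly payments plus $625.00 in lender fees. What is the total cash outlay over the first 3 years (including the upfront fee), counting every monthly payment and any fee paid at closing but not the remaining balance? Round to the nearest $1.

At 6.75% the monthly rate is 0.0056250, so the payment is 25,000 × 0.0056250 / (1 − 1.0056250^−48) = $595.76.
Total outlay = 36 × $595.76 + $625.00 = $22,072.36.

$22,072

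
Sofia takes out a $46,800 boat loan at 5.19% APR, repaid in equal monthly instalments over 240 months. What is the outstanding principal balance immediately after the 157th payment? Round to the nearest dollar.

$21,843

With monthly rate i = 5.19%/12 = 0.0043250, the balance after k of n payments is P · [(1+i)^n − (1+i)^k] / [(1+i)^n − 1].
(1+0.0043250)^240 = 2.81725153 and (1+0.0043250)^157 = 1.96906897, so the balance is 46,800 × (2.81725153 − 1.96906897) / (2.81725153 − 1) = $21,843.40.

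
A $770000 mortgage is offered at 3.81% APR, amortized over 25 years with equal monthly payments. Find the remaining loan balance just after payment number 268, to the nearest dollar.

With monthly rate i = 3.81%/12 = 0.0031750, the balance after k of n payments is P · [(1+i)^n − (1+i)^k] / [(1+i)^n − 1].
(1+0.0031750)^300 = 2.58827362 and (1+0.0031750)^268 = 2.33859904, so the balance is 770,000 × (2.58827362 − 2.33859904) / (2.58827362 − 1) = $121,043.02.

$121,043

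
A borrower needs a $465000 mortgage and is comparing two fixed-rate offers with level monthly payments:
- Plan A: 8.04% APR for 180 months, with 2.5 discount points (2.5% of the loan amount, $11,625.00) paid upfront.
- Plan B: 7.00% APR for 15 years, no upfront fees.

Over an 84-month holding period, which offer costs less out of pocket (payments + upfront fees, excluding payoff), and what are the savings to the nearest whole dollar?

Plan B by $34,723

Plan A: monthly rate = 8.04%/12 = 0.0067000; payment = 465,000 × 0.0067000 / (1 − (1+0.0067000)^−180) = $4,454.53.
Plan B: at 7.00% the monthly rate is 0.0058333, so the payment is 465,000 × 0.0058333 / (1 − 1.0058333^−180) = $4,179.55.
Over 84 months: Plan A costs 84 × $4,454.53 + $11,625.00 = $385,805.52; Plan B costs 84 × $4,179.55 = $351,082.20.
Plan B is cheaper by $385,805.52 − $351,082.20 = $34,723.32.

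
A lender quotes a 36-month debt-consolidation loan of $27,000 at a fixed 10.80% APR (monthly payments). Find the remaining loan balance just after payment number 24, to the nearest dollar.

With monthly rate i = 10.8%/12 = 0.0090000, the balance after k of n payments is P · [(1+i)^n − (1+i)^k] / [(1+i)^n − 1].
(1+0.0090000)^36 = 1.38064487 and (1+0.0090000)^24 = 1.23990380, so the balance is 27,000 × (1.38064487 − 1.23990380) / (1.38064487 − 1) = $9,983.08.

$9,983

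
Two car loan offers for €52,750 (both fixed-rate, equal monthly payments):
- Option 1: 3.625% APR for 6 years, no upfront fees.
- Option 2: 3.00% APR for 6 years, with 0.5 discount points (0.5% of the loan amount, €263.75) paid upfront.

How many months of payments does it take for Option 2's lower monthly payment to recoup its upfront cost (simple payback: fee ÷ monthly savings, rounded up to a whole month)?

18 months

Option 1: monthly rate = 3.625%/12 = 0.0030208; payment = 52,750 × 0.0030208 / (1 − (1+0.0030208)^−72) = €816.30.
Option 2: monthly rate = 3%/12 = 0.0025000; payment = 52,750 × 0.0025000 / (1 − (1+0.0025000)^−72) = €801.47.
Monthly savings = €816.30 − €801.47 = €14.83.
Break-even = €263.75 / €14.83 = 17.78 → 18 months.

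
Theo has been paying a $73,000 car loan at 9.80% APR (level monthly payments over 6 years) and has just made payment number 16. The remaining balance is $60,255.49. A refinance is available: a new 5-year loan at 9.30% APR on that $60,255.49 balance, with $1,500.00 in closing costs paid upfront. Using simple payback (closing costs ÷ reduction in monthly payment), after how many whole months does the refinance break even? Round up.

18 months

Current payment = 73,000 × 9.8%/12 / (1 − (1+0.0081667)^−72) = $1,345.04.
Refinanced payment = 60,255.49 × 0.0077500 / (1 − (1+0.0077500)^−60) = $1,259.60.
Monthly savings = $1,345.04 − $1,259.60 = $85.44.
Break-even = $1,500.00 / $85.44 = 17.56 → 18 months.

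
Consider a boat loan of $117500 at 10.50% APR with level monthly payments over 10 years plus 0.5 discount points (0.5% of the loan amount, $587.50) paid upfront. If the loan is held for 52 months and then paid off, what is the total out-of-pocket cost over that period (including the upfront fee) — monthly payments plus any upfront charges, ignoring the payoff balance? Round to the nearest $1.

$83,033

At 10.50% the monthly rate is 0.0087500, so the payment is 117,500 × 0.0087500 / (1 − 1.0087500^−120) = $1,585.49.
Total outlay = 52 × $1,585.49 + $587.50 = $83,032.98.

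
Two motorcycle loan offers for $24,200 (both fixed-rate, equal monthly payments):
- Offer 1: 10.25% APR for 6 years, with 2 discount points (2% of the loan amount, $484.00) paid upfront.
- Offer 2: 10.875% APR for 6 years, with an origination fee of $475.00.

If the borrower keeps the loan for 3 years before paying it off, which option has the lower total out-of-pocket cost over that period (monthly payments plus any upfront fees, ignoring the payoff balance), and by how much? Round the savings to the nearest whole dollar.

Offer 1: monthly rate = 10.25%/12 = 0.0085417; payment = 24,200 × 0.0085417 / (1 − (1+0.0085417)^−72) = $451.38.
Offer 2: monthly rate = 10.875%/12 = 0.0090625; payment = 24,200 × 0.0090625 / (1 − (1+0.0090625)^−72) = $459.08.
Over 36 months: Offer 1 costs 36 × $451.38 + $484.00 = $16,733.68; Offer 2 costs 36 × $459.08 + $475.00 = $17,001.88.
Offer 1 is cheaper by $17,001.88 − $16,733.68 = $268.20.

Offer 1 by $268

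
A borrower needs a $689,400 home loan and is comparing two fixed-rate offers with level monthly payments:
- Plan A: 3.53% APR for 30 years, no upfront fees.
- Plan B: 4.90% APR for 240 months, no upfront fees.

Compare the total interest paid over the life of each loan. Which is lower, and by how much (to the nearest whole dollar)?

Plan B by $35,800

Plan A: at 3.53% the monthly rate is 0.0029417, so the payment is 689,400 × 0.0029417 / (1 − 1.0029417^−360) = $3,107.27.
Total interest on Plan A = 360 × $3,107.27 − $689,400 = $429,217.20.
Plan B: at 4.90% the monthly rate is 0.0040833, so the payment is 689,400 × 0.0040833 / (1 − 1.0040833^−240) = $4,511.74.
Total interest on Plan B = 240 × $4,511.74 − $689,400 = $393,417.60.
Plan B is lower by $35,799.60.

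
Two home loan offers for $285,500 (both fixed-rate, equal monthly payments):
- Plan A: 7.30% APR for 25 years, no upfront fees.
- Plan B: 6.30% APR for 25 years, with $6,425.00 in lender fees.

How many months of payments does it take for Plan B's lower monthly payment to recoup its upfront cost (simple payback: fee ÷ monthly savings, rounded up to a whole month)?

Plan A: at 7.30% the monthly rate is 0.0060833, so the payment is 285,500 × 0.0060833 / (1 − 1.0060833^−300) = $2,072.82.
Plan B: at 6.30% the monthly rate is 0.0052500, so the payment is 285,500 × 0.0052500 / (1 − 1.0052500^−300) = $1,892.19.
Monthly savings = $2,072.82 − $1,892.19 = $180.63.
Break-even = $6,425.00 / $180.63 = 35.57 → 36 months.

36 months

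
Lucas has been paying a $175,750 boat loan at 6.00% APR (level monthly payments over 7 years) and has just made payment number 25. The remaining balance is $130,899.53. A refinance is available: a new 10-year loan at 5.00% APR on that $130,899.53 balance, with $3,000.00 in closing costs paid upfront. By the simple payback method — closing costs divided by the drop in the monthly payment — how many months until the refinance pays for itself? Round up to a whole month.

Current payment = 175,750 × 6%/12 / (1 − (1+0.0050000)^−84) = $2,567.45.
Refinanced payment = 130,899.53 × 0.0041667 / (1 − (1+0.0041667)^−120) = $1,388.39.
Monthly savings = $2,567.45 − $1,388.39 = $1,179.06.
Break-even = $3,000.00 / $1,179.06 = 2.54 → 3 months.

3 months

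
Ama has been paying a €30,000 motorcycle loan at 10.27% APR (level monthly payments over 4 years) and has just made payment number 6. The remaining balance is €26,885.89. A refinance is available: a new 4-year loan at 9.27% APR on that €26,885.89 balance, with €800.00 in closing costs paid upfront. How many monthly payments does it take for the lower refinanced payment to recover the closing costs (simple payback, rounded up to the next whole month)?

9 months

Current payment = 30,000 × 10.27%/12 / (1 − (1+0.0085583)^−48) = €764.77.
Refinanced payment = 26,885.89 × 0.0077250 / (1 − (1+0.0077250)^−48) = €672.51.
Monthly savings = €764.77 − €672.51 = €92.26.
Break-even = €800.00 / €92.26 = 8.67 → 9 months.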